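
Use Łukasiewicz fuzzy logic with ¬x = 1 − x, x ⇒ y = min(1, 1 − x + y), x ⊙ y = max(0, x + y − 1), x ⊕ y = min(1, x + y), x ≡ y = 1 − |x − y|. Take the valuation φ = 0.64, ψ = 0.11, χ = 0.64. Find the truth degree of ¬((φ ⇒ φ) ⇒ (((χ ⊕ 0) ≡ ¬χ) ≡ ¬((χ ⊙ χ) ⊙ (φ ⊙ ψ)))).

φ ⇒ φ = min(1, 1 − 0.64 + 0.64) = min(1, 1.00) = 1.00
χ ⊕ 0 = min(1, 0.64 + 0.00) = min(1, 0.64) = 0.64
¬χ = 1 − 0.64 = 0.36
(χ ⊕ 0) ≡ ¬χ = 1 − |0.64 − 0.36| = 1 − 0.28 = 0.72
χ ⊙ χ = max(0, 0.64 + 0.64 − 1) = max(0, 0.28) = 0.28
φ ⊙ ψ = max(0, 0.64 + 0.11 − 1) = max(0, -0.25) = 0.00
(χ ⊙ χ) ⊙ (φ ⊙ ψ) = max(0, 0.28 + 0.00 − 1) = max(0, -0.72) = 0.00
¬((χ ⊙ χ) ⊙ (φ ⊙ ψ)) = 1 − 0.00 = 1.00
((χ ⊕ 0) ≡ ¬χ) ≡ ¬((χ ⊙ χ) ⊙ (φ ⊙ ψ)) = 1 − |0.72 − 1.00| = 1 − 0.28 = 0.72
(φ ⇒ φ) ⇒ (((χ ⊕ 0) ≡ ¬χ) ≡ ¬((χ ⊙ χ) ⊙ (φ ⊙ ψ))) = min(1, 1 − 1.00 + 0.72) = min(1, 0.72) = 0.72
¬((φ ⇒ φ) ⇒ (((χ ⊕ 0) ≡ ¬χ) ≡ ¬((χ ⊙ χ) ⊙ (φ ⊙ ψ)))) = 1 − 0.72 = 0.28

0.28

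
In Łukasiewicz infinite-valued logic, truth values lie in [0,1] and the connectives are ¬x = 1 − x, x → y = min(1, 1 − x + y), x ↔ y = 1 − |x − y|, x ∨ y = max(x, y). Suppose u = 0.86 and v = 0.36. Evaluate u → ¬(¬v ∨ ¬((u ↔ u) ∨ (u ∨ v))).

0.50

¬v = 1 − 0.36 = 0.64
u ↔ u = 1 − |0.86 − 0.86| = 1 − 0.00 = 1.00
u ∨ v = max(0.86, 0.36) = 0.86
(u ↔ u) ∨ (u ∨ v) = max(1.00, 0.86) = 1.00
¬((u ↔ u) ∨ (u ∨ v)) = 1 − 1.00 = 0.00
¬v ∨ ¬((u ↔ u) ∨ (u ∨ v)) = max(0.64, 0.00) = 0.64
¬(¬v ∨ ¬((u ↔ u) ∨ (u ∨ v))) = 1 − 0.64 = 0.36
u → ¬(¬v ∨ ¬((u ↔ u) ∨ (u ∨ v))) = min(1, 1 − 0.86 + 0.36) = min(1, 0.50) = 0.50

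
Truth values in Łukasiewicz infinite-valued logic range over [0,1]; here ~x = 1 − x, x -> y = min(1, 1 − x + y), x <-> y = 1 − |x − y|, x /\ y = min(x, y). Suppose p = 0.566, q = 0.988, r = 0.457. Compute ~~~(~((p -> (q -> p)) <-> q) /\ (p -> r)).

0.988

q -> p = min(1, 1 − 0.988 + 0.566) = min(1, 0.578) = 0.578
p -> (q -> p) = min(1, 1 − 0.566 + 0.578) = min(1, 1.012) = 1.000
(p -> (q -> p)) <-> q = 1 − |1.000 − 0.988| = 1 − 0.012 = 0.988
~((p -> (q -> p)) <-> q) = 1 − 0.988 = 0.012
p -> r = min(1, 1 − 0.566 + 0.457) = min(1, 0.891) = 0.891
~((p -> (q -> p)) <-> q) /\ (p -> r) = min(0.012, 0.891) = 0.012
~(~((p -> (q -> p)) <-> q) /\ (p -> r)) = 1 − 0.012 = 0.988
~~(~((p -> (q -> p)) <-> q) /\ (p -> r)) = 1 − 0.988 = 0.012
~~~(~((p -> (q -> p)) <-> q) /\ (p -> r)) = 1 − 0.012 = 0.988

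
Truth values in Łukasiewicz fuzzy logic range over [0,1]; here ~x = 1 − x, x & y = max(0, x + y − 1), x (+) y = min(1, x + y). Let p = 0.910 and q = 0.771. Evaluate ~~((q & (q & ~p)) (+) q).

0.771

~p = 1 − 0.910 = 0.090
q & ~p = max(0, 0.771 + 0.090 − 1) = max(0, -0.139) = 0.000
q & (q & ~p) = max(0, 0.771 + 0.000 − 1) = max(0, -0.229) = 0.000
(q & (q & ~p)) (+) q = min(1, 0.000 + 0.771) = min(1, 0.771) = 0.771
~((q & (q & ~p)) (+) q) = 1 − 0.771 = 0.229
~~((q & (q & ~p)) (+) q) = 1 − 0.229 = 0.771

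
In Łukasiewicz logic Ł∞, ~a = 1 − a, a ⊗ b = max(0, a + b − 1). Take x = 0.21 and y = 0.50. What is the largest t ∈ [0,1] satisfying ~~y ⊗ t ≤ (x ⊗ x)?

~y = 1 − 0.50 = 0.50
~~y = 1 − 0.50 = 0.50
So the left factor is ~~y = 0.50.
x ⊗ x = max(0, 0.21 + 0.21 − 1) = max(0, -0.58) = 0.00
So the right-hand bound is x ⊗ x = 0.00.
The residuum of the Łukasiewicz t-norm gives the supremum: min(1, 1 − 0.50 + 0.00).
1 − 0.50 + 0.00 = 0.50, so t = min(1, 0.50) = 0.50.
Check: 0.50 ⊗ 0.50 = max(0, 0.00) = 0.00 ≤ 0.00.

0.50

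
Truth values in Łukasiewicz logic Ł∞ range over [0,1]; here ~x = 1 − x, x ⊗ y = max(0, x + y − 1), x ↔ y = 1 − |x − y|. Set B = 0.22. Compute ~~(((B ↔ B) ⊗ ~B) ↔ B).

B ↔ B = 1 − |0.22 − 0.22| = 1 − 0.00 = 1.00
~B = 1 − 0.22 = 0.78
(B ↔ B) ⊗ ~B = max(0, 1.00 + 0.78 − 1) = max(0, 0.78) = 0.78
((B ↔ B) ⊗ ~B) ↔ B = 1 − |0.78 − 0.22| = 1 − 0.56 = 0.44
~(((B ↔ B) ⊗ ~B) ↔ B) = 1 − 0.44 = 0.56
~~(((B ↔ B) ⊗ ~B) ↔ B) = 1 − 0.56 = 0.44

0.44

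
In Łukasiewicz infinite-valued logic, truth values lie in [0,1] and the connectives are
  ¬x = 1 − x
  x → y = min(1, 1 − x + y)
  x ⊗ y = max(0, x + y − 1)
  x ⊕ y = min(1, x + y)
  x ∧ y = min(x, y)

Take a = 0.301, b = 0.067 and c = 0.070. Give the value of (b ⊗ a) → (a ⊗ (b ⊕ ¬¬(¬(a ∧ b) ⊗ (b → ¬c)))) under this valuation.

b ⊗ a = max(0, 0.067 + 0.301 − 1) = max(0, -0.632) = 0.000
a ∧ b = min(0.301, 0.067) = 0.067
¬(a ∧ b) = 1 − 0.067 = 0.933
¬c = 1 − 0.070 = 0.930
b → ¬c = min(1, 1 − 0.067 + 0.930) = min(1, 1.863) = 1.000
¬(a ∧ b) ⊗ (b → ¬c) = max(0, 0.933 + 1.000 − 1) = max(0, 0.933) = 0.933
¬(¬(a ∧ b) ⊗ (b → ¬c)) = 1 − 0.933 = 0.067
¬¬(¬(a ∧ b) ⊗ (b → ¬c)) = 1 − 0.067 = 0.933
b ⊕ ¬¬(¬(a ∧ b) ⊗ (b → ¬c)) = min(1, 0.067 + 0.933) = min(1, 1.000) = 1.000
a ⊗ (b ⊕ ¬¬(¬(a ∧ b) ⊗ (b → ¬c))) = max(0, 0.301 + 1.000 − 1) = max(0, 0.301) = 0.301
(b ⊗ a) → (a ⊗ (b ⊕ ¬¬(¬(a ∧ b) ⊗ (b → ¬c)))) = min(1, 1 − 0.000 + 0.301) = min(1, 1.301) = 1.000

1.000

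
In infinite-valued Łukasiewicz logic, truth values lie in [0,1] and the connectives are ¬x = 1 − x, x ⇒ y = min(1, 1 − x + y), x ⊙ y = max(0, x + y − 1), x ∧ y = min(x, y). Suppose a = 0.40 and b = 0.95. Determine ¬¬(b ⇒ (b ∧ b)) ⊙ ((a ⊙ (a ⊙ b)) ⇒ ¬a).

1.00

b ∧ b = min(0.95, 0.95) = 0.95
b ⇒ (b ∧ b) = min(1, 1 − 0.95 + 0.95) = min(1, 1.00) = 1.00
¬(b ⇒ (b ∧ b)) = 1 − 1.00 = 0.00
¬¬(b ⇒ (b ∧ b)) = 1 − 0.00 = 1.00
a ⊙ b = max(0, 0.40 + 0.95 − 1) = max(0, 0.35) = 0.35
a ⊙ (a ⊙ b) = max(0, 0.40 + 0.35 − 1) = max(0, -0.25) = 0.00
¬a = 1 − 0.40 = 0.60
(a ⊙ (a ⊙ b)) ⇒ ¬a = min(1, 1 − 0.00 + 0.60) = min(1, 1.60) = 1.00
¬¬(b ⇒ (b ∧ b)) ⊙ ((a ⊙ (a ⊙ b)) ⇒ ¬a) = max(0, 1.00 + 1.00 − 1) = max(0, 1.00) = 1.00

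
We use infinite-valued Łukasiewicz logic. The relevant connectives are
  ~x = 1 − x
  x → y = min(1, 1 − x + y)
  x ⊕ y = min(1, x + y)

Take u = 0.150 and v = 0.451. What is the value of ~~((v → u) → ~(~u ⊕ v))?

0.301

v → u = min(1, 1 − 0.451 + 0.150) = min(1, 0.699) = 0.699
~u = 1 − 0.150 = 0.850
~u ⊕ v = min(1, 0.850 + 0.451) = min(1, 1.301) = 1.000
~(~u ⊕ v) = 1 − 1.000 = 0.000
(v → u) → ~(~u ⊕ v) = min(1, 1 − 0.699 + 0.000) = min(1, 0.301) = 0.301
~((v → u) → ~(~u ⊕ v)) = 1 − 0.301 = 0.699
~~((v → u) → ~(~u ⊕ v)) = 1 − 0.699 = 0.301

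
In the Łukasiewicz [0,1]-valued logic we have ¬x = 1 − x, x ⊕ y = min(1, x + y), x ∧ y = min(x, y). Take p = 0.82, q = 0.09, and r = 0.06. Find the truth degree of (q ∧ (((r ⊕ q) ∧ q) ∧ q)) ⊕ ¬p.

r ⊕ q = min(1, 0.06 + 0.09) = min(1, 0.15) = 0.15
(r ⊕ q) ∧ q = min(0.15, 0.09) = 0.09
((r ⊕ q) ∧ q) ∧ q = min(0.09, 0.09) = 0.09
q ∧ (((r ⊕ q) ∧ q) ∧ q) = min(0.09, 0.09) = 0.09
¬p = 1 − 0.82 = 0.18
(q ∧ (((r ⊕ q) ∧ q) ∧ q)) ⊕ ¬p = min(1, 0.09 + 0.18) = min(1, 0.27) = 0.27

0.27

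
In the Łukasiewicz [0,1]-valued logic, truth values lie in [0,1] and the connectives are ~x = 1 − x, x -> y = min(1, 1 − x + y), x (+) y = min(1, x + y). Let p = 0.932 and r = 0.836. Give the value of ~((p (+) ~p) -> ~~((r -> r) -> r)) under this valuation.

~p = 1 − 0.932 = 0.068
p (+) ~p = min(1, 0.932 + 0.068) = min(1, 1.000) = 1.000
r -> r = min(1, 1 − 0.836 + 0.836) = min(1, 1.000) = 1.000
(r -> r) -> r = min(1, 1 − 1.000 + 0.836) = min(1, 0.836) = 0.836
~((r -> r) -> r) = 1 − 0.836 = 0.164
~~((r -> r) -> r) = 1 − 0.164 = 0.836
(p (+) ~p) -> ~~((r -> r) -> r) = min(1, 1 − 1.000 + 0.836) = min(1, 0.836) = 0.836
~((p (+) ~p) -> ~~((r -> r) -> r)) = 1 − 0.836 = 0.164

0.164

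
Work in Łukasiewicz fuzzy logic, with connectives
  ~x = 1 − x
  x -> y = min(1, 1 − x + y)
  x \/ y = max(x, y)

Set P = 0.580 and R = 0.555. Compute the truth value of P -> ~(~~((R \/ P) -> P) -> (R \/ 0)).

0.865

R \/ P = max(0.555, 0.580) = 0.580
(R \/ P) -> P = min(1, 1 − 0.580 + 0.580) = min(1, 1.000) = 1.000
~((R \/ P) -> P) = 1 − 1.000 = 0.000
~~((R \/ P) -> P) = 1 − 0.000 = 1.000
R \/ 0 = max(0.555, 0.000) = 0.555
~~((R \/ P) -> P) -> (R \/ 0) = min(1, 1 − 1.000 + 0.555) = min(1, 0.555) = 0.555
~(~~((R \/ P) -> P) -> (R \/ 0)) = 1 − 0.555 = 0.445
P -> ~(~~((R \/ P) -> P) -> (R \/ 0)) = min(1, 1 − 0.580 + 0.445) = min(1, 0.865) = 0.865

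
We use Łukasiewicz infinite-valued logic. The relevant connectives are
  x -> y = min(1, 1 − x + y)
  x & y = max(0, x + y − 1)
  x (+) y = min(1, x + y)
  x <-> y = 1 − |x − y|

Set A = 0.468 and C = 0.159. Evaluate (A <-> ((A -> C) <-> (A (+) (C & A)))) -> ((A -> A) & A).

0.777

A -> C = min(1, 1 − 0.468 + 0.159) = min(1, 0.691) = 0.691
C & A = max(0, 0.159 + 0.468 − 1) = max(0, -0.373) = 0.000
A (+) (C & A) = min(1, 0.468 + 0.000) = min(1, 0.468) = 0.468
(A -> C) <-> (A (+) (C & A)) = 1 − |0.691 − 0.468| = 1 − 0.223 = 0.777
A <-> ((A -> C) <-> (A (+) (C & A))) = 1 − |0.468 − 0.777| = 1 − 0.309 = 0.691
A -> A = min(1, 1 − 0.468 + 0.468) = min(1, 1.000) = 1.000
(A -> A) & A = max(0, 1.000 + 0.468 − 1) = max(0, 0.468) = 0.468
(A <-> ((A -> C) <-> (A (+) (C & A)))) -> ((A -> A) & A) = min(1, 1 − 0.691 + 0.468) = min(1, 0.777) = 0.777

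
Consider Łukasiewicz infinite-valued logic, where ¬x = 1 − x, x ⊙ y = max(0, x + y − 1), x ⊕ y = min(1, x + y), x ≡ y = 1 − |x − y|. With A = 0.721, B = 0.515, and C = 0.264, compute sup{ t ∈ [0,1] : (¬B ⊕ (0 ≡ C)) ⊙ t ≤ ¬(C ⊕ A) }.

¬B = 1 − 0.515 = 0.485
0 ≡ C = 1 − |0.000 − 0.264| = 1 − 0.264 = 0.736
¬B ⊕ (0 ≡ C) = min(1, 0.485 + 0.736) = min(1, 1.221) = 1.000
So the left factor is ¬B ⊕ (0 ≡ C) = 1.000.
C ⊕ A = min(1, 0.264 + 0.721) = min(1, 0.985) = 0.985
¬(C ⊕ A) = 1 − 0.985 = 0.015
So the right-hand bound is ¬(C ⊕ A) = 0.015.
The residuum of the Łukasiewicz t-norm gives the supremum: min(1, 1 − 1.000 + 0.015).
1 − 1.000 + 0.015 = 0.015, so t = min(1, 0.015) = 0.015.
Check: 1.000 ⊙ 0.015 = max(0, 0.015) = 0.015 ≤ 0.015.

0.015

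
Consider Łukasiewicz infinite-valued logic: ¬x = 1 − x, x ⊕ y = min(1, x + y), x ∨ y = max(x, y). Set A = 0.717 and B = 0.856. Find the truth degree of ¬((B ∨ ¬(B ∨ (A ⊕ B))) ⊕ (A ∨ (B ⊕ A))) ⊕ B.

0.856

A ⊕ B = min(1, 0.717 + 0.856) = min(1, 1.573) = 1.000
B ∨ (A ⊕ B) = max(0.856, 1.000) = 1.000
¬(B ∨ (A ⊕ B)) = 1 − 1.000 = 0.000
B ∨ ¬(B ∨ (A ⊕ B)) = max(0.856, 0.000) = 0.856
B ⊕ A = min(1, 0.856 + 0.717) = min(1, 1.573) = 1.000
A ∨ (B ⊕ A) = max(0.717, 1.000) = 1.000
(B ∨ ¬(B ∨ (A ⊕ B))) ⊕ (A ∨ (B ⊕ A)) = min(1, 0.856 + 1.000) = min(1, 1.856) = 1.000
¬((B ∨ ¬(B ∨ (A ⊕ B))) ⊕ (A ∨ (B ⊕ A))) = 1 − 1.000 = 0.000
¬((B ∨ ¬(B ∨ (A ⊕ B))) ⊕ (A ∨ (B ⊕ A))) ⊕ B = min(1, 0.000 + 0.856) = min(1, 0.856) = 0.856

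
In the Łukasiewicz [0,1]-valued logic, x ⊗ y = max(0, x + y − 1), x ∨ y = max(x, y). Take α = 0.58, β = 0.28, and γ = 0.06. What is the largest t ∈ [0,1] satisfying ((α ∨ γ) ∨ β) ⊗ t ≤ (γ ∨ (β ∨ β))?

α ∨ γ = max(0.58, 0.06) = 0.58
(α ∨ γ) ∨ β = max(0.58, 0.28) = 0.58
So the left factor is (α ∨ γ) ∨ β = 0.58.
β ∨ β = max(0.28, 0.28) = 0.28
γ ∨ (β ∨ β) = max(0.06, 0.28) = 0.28
So the right-hand bound is γ ∨ (β ∨ β) = 0.28.
The residuum of the Łukasiewicz t-norm gives the supremum: min(1, 1 − 0.58 + 0.28).
1 − 0.58 + 0.28 = 0.70, so t = min(1, 0.70) = 0.70.
Check: 0.58 ⊗ 0.70 = max(0, 0.28) = 0.28 ≤ 0.28.

0.70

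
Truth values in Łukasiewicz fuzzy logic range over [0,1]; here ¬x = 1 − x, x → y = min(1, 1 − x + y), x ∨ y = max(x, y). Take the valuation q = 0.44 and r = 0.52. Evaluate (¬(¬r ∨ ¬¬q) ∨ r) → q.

¬r = 1 − 0.52 = 0.48
¬q = 1 − 0.44 = 0.56
¬¬q = 1 − 0.56 = 0.44
¬r ∨ ¬¬q = max(0.48, 0.44) = 0.48
¬(¬r ∨ ¬¬q) = 1 − 0.48 = 0.52
¬(¬r ∨ ¬¬q) ∨ r = max(0.52, 0.52) = 0.52
(¬(¬r ∨ ¬¬q) ∨ r) → q = min(1, 1 − 0.52 + 0.44) = min(1, 0.92) = 0.92

0.92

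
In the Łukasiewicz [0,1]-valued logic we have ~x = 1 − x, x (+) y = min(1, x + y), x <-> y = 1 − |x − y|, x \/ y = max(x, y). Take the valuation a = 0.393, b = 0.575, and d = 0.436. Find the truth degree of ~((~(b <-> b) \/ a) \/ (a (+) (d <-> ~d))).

0.000

b <-> b = 1 − |0.575 − 0.575| = 1 − 0.000 = 1.000
~(b <-> b) = 1 − 1.000 = 0.000
~(b <-> b) \/ a = max(0.000, 0.393) = 0.393
~d = 1 − 0.436 = 0.564
d <-> ~d = 1 − |0.436 − 0.564| = 1 − 0.128 = 0.872
a (+) (d <-> ~d) = min(1, 0.393 + 0.872) = min(1, 1.265) = 1.000
(~(b <-> b) \/ a) \/ (a (+) (d <-> ~d)) = max(0.393, 1.000) = 1.000
~((~(b <-> b) \/ a) \/ (a (+) (d <-> ~d))) = 1 − 1.000 = 0.000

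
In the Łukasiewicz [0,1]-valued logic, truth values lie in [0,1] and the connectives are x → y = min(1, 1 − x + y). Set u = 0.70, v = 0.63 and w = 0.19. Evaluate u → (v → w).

v → w = min(1, 1 − 0.63 + 0.19) = min(1, 0.56) = 0.56
u → (v → w) = min(1, 1 − 0.70 + 0.56) = min(1, 0.86) = 0.86

0.86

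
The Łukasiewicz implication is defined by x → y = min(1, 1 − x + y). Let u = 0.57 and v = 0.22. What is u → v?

0.65

u → v = min(1, 1 − 0.57 + 0.22) = min(1, 0.65) = 0.65
For comparison, the Gödel implication (1 if x ≤ y else y) would give 0.22.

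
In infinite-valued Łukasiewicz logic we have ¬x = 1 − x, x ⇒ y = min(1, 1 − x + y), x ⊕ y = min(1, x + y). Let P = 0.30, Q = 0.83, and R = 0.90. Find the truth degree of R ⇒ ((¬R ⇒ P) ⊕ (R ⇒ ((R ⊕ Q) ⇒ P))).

¬R = 1 − 0.90 = 0.10
¬R ⇒ P = min(1, 1 − 0.10 + 0.30) = min(1, 1.20) = 1.00
R ⊕ Q = min(1, 0.90 + 0.83) = min(1, 1.73) = 1.00
(R ⊕ Q) ⇒ P = min(1, 1 − 1.00 + 0.30) = min(1, 0.30) = 0.30
R ⇒ ((R ⊕ Q) ⇒ P) = min(1, 1 − 0.90 + 0.30) = min(1, 0.40) = 0.40
(¬R ⇒ P) ⊕ (R ⇒ ((R ⊕ Q) ⇒ P)) = min(1, 1.00 + 0.40) = min(1, 1.40) = 1.00
R ⇒ ((¬R ⇒ P) ⊕ (R ⇒ ((R ⊕ Q) ⇒ P))) = min(1, 1 − 0.90 + 1.00) = min(1, 1.10) = 1.00

1.00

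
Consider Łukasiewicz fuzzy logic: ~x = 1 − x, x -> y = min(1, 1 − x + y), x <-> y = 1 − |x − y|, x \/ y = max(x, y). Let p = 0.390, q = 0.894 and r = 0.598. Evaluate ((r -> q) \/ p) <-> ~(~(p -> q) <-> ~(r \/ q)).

r -> q = min(1, 1 − 0.598 + 0.894) = min(1, 1.296) = 1.000
(r -> q) \/ p = max(1.000, 0.390) = 1.000
p -> q = min(1, 1 − 0.390 + 0.894) = min(1, 1.504) = 1.000
~(p -> q) = 1 − 1.000 = 0.000
r \/ q = max(0.598, 0.894) = 0.894
~(r \/ q) = 1 − 0.894 = 0.106
~(p -> q) <-> ~(r \/ q) = 1 − |0.000 − 0.106| = 1 − 0.106 = 0.894
~(~(p -> q) <-> ~(r \/ q)) = 1 − 0.894 = 0.106
((r -> q) \/ p) <-> ~(~(p -> q) <-> ~(r \/ q)) = 1 − |1.000 − 0.106| = 1 − 0.894 = 0.106

0.106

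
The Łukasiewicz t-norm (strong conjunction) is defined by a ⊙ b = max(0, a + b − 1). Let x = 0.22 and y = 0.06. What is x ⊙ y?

0.00

x ⊙ y = max(0, 0.22 + 0.06 − 1) = max(0, -0.72) = 0.00
For comparison, the Gödel (minimum) t-norm min(a, b) would give 0.06.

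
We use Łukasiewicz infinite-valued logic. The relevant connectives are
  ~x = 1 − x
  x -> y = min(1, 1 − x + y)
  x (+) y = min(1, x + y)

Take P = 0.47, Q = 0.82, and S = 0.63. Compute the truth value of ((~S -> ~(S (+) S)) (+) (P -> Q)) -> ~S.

~S = 1 − 0.63 = 0.37
S (+) S = min(1, 0.63 + 0.63) = min(1, 1.26) = 1.00
~(S (+) S) = 1 − 1.00 = 0.00
~S -> ~(S (+) S) = min(1, 1 − 0.37 + 0.00) = min(1, 0.63) = 0.63
P -> Q = min(1, 1 − 0.47 + 0.82) = min(1, 1.35) = 1.00
(~S -> ~(S (+) S)) (+) (P -> Q) = min(1, 0.63 + 1.00) = min(1, 1.63) = 1.00
((~S -> ~(S (+) S)) (+) (P -> Q)) -> ~S = min(1, 1 − 1.00 + 0.37) = min(1, 0.37) = 0.37

0.37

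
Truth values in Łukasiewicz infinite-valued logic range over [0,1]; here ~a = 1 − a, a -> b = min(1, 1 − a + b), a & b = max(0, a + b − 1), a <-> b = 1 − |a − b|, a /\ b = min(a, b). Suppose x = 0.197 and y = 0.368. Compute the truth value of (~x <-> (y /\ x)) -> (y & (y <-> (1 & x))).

0.803

~x = 1 − 0.197 = 0.803
y /\ x = min(0.368, 0.197) = 0.197
~x <-> (y /\ x) = 1 − |0.803 − 0.197| = 1 − 0.606 = 0.394
1 & x = max(0, 1.000 + 0.197 − 1) = max(0, 0.197) = 0.197
y <-> (1 & x) = 1 − |0.368 − 0.197| = 1 − 0.171 = 0.829
y & (y <-> (1 & x)) = max(0, 0.368 + 0.829 − 1) = max(0, 0.197) = 0.197
(~x <-> (y /\ x)) -> (y & (y <-> (1 & x))) = min(1, 1 − 0.394 + 0.197) = min(1, 0.803) = 0.803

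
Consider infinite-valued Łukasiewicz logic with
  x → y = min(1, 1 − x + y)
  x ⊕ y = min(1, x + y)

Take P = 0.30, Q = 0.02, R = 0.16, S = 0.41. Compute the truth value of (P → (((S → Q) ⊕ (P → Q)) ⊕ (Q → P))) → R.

0.16

S → Q = min(1, 1 − 0.41 + 0.02) = min(1, 0.61) = 0.61
P → Q = min(1, 1 − 0.30 + 0.02) = min(1, 0.72) = 0.72
(S → Q) ⊕ (P → Q) = min(1, 0.61 + 0.72) = min(1, 1.33) = 1.00
Q → P = min(1, 1 − 0.02 + 0.30) = min(1, 1.28) = 1.00
((S → Q) ⊕ (P → Q)) ⊕ (Q → P) = min(1, 1.00 + 1.00) = min(1, 2.00) = 1.00
P → (((S → Q) ⊕ (P → Q)) ⊕ (Q → P)) = min(1, 1 − 0.30 + 1.00) = min(1, 1.70) = 1.00
(P → (((S → Q) ⊕ (P → Q)) ⊕ (Q → P))) → R = min(1, 1 − 1.00 + 0.16) = min(1, 0.16) = 0.16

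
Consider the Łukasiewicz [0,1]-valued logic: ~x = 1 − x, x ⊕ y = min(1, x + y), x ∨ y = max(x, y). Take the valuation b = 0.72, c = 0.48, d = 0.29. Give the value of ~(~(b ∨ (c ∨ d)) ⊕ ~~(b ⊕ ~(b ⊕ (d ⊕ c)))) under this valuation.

0.00

c ∨ d = max(0.48, 0.29) = 0.48
b ∨ (c ∨ d) = max(0.72, 0.48) = 0.72
~(b ∨ (c ∨ d)) = 1 − 0.72 = 0.28
d ⊕ c = min(1, 0.29 + 0.48) = min(1, 0.77) = 0.77
b ⊕ (d ⊕ c) = min(1, 0.72 + 0.77) = min(1, 1.49) = 1.00
~(b ⊕ (d ⊕ c)) = 1 − 1.00 = 0.00
b ⊕ ~(b ⊕ (d ⊕ c)) = min(1, 0.72 + 0.00) = min(1, 0.72) = 0.72
~(b ⊕ ~(b ⊕ (d ⊕ c))) = 1 − 0.72 = 0.28
~~(b ⊕ ~(b ⊕ (d ⊕ c))) = 1 − 0.28 = 0.72
~(b ∨ (c ∨ d)) ⊕ ~~(b ⊕ ~(b ⊕ (d ⊕ c))) = min(1, 0.28 + 0.72) = min(1, 1.00) = 1.00
~(~(b ∨ (c ∨ d)) ⊕ ~~(b ⊕ ~(b ⊕ (d ⊕ c)))) = 1 − 1.00 = 0.00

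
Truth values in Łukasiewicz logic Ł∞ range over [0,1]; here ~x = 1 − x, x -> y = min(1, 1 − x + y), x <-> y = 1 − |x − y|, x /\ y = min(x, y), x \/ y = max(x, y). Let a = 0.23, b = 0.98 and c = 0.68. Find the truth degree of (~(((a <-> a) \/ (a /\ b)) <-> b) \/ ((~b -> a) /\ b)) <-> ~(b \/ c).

0.04

a <-> a = 1 − |0.23 − 0.23| = 1 − 0.00 = 1.00
a /\ b = min(0.23, 0.98) = 0.23
(a <-> a) \/ (a /\ b) = max(1.00, 0.23) = 1.00
((a <-> a) \/ (a /\ b)) <-> b = 1 − |1.00 − 0.98| = 1 − 0.02 = 0.98
~(((a <-> a) \/ (a /\ b)) <-> b) = 1 − 0.98 = 0.02
~b = 1 − 0.98 = 0.02
~b -> a = min(1, 1 − 0.02 + 0.23) = min(1, 1.21) = 1.00
(~b -> a) /\ b = min(1.00, 0.98) = 0.98
~(((a <-> a) \/ (a /\ b)) <-> b) \/ ((~b -> a) /\ b) = max(0.02, 0.98) = 0.98
b \/ c = max(0.98, 0.68) = 0.98
~(b \/ c) = 1 − 0.98 = 0.02
(~(((a <-> a) \/ (a /\ b)) <-> b) \/ ((~b -> a) /\ b)) <-> ~(b \/ c) = 1 − |0.98 − 0.02| = 1 − 0.96 = 0.04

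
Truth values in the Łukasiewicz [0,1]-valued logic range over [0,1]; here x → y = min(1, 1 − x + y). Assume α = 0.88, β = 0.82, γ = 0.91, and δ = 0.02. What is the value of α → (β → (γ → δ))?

γ → δ = min(1, 1 − 0.91 + 0.02) = min(1, 0.11) = 0.11
β → (γ → δ) = min(1, 1 − 0.82 + 0.11) = min(1, 0.29) = 0.29
α → (β → (γ → δ)) = min(1, 1 − 0.88 + 0.29) = min(1, 0.41) = 0.41

0.41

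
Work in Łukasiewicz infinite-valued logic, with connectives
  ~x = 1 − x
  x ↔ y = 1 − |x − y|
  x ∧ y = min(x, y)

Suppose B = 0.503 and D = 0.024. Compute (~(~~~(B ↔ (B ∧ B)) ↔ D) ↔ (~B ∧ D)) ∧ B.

B ∧ B = min(0.503, 0.503) = 0.503
B ↔ (B ∧ B) = 1 − |0.503 − 0.503| = 1 − 0.000 = 1.000
~(B ↔ (B ∧ B)) = 1 − 1.000 = 0.000
~~(B ↔ (B ∧ B)) = 1 − 0.000 = 1.000
~~~(B ↔ (B ∧ B)) = 1 − 1.000 = 0.000
~~~(B ↔ (B ∧ B)) ↔ D = 1 − |0.000 − 0.024| = 1 − 0.024 = 0.976
~(~~~(B ↔ (B ∧ B)) ↔ D) = 1 − 0.976 = 0.024
~B = 1 − 0.503 = 0.497
~B ∧ D = min(0.497, 0.024) = 0.024
~(~~~(B ↔ (B ∧ B)) ↔ D) ↔ (~B ∧ D) = 1 − |0.024 − 0.024| = 1 − 0.000 = 1.000
(~(~~~(B ↔ (B ∧ B)) ↔ D) ↔ (~B ∧ D)) ∧ B = min(1.000, 0.503) = 0.503

0.503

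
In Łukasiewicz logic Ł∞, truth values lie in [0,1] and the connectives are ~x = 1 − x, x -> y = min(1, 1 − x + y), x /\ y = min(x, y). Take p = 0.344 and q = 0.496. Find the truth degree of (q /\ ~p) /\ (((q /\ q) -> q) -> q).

~p = 1 − 0.344 = 0.656
q /\ ~p = min(0.496, 0.656) = 0.496
q /\ q = min(0.496, 0.496) = 0.496
(q /\ q) -> q = min(1, 1 − 0.496 + 0.496) = min(1, 1.000) = 1.000
((q /\ q) -> q) -> q = min(1, 1 − 1.000 + 0.496) = min(1, 0.496) = 0.496
(q /\ ~p) /\ (((q /\ q) -> q) -> q) = min(0.496, 0.496) = 0.496

0.496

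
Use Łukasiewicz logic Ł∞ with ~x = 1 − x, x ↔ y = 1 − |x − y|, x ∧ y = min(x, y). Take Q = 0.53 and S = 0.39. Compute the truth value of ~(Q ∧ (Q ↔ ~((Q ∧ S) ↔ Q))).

Q ∧ S = min(0.53, 0.39) = 0.39
(Q ∧ S) ↔ Q = 1 − |0.39 − 0.53| = 1 − 0.14 = 0.86
~((Q ∧ S) ↔ Q) = 1 − 0.86 = 0.14
Q ↔ ~((Q ∧ S) ↔ Q) = 1 − |0.53 − 0.14| = 1 − 0.39 = 0.61
Q ∧ (Q ↔ ~((Q ∧ S) ↔ Q)) = min(0.53, 0.61) = 0.53
~(Q ∧ (Q ↔ ~((Q ∧ S) ↔ Q))) = 1 − 0.53 = 0.47

0.47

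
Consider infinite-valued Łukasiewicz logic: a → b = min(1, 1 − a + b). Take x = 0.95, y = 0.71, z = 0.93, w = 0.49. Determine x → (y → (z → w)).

z → w = min(1, 1 − 0.93 + 0.49) = min(1, 0.56) = 0.56
y → (z → w) = min(1, 1 − 0.71 + 0.56) = min(1, 0.85) = 0.85
x → (y → (z → w)) = min(1, 1 − 0.95 + 0.85) = min(1, 0.90) = 0.90

0.90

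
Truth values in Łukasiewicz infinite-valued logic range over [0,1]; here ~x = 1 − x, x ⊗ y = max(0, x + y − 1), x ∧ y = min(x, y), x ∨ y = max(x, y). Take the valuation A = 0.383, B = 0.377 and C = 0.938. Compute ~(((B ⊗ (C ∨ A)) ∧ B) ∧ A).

C ∨ A = max(0.938, 0.383) = 0.938
B ⊗ (C ∨ A) = max(0, 0.377 + 0.938 − 1) = max(0, 0.315) = 0.315
(B ⊗ (C ∨ A)) ∧ B = min(0.315, 0.377) = 0.315
((B ⊗ (C ∨ A)) ∧ B) ∧ A = min(0.315, 0.383) = 0.315
~(((B ⊗ (C ∨ A)) ∧ B) ∧ A) = 1 − 0.315 = 0.685

0.685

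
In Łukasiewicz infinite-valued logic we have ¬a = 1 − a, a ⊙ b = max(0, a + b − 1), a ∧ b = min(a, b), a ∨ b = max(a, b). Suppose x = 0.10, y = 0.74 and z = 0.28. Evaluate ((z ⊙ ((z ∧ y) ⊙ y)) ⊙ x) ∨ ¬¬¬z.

0.72

z ∧ y = min(0.28, 0.74) = 0.28
(z ∧ y) ⊙ y = max(0, 0.28 + 0.74 − 1) = max(0, 0.02) = 0.02
z ⊙ ((z ∧ y) ⊙ y) = max(0, 0.28 + 0.02 − 1) = max(0, -0.70) = 0.00
(z ⊙ ((z ∧ y) ⊙ y)) ⊙ x = max(0, 0.00 + 0.10 − 1) = max(0, -0.90) = 0.00
¬z = 1 − 0.28 = 0.72
¬¬z = 1 − 0.72 = 0.28
¬¬¬z = 1 − 0.28 = 0.72
((z ⊙ ((z ∧ y) ⊙ y)) ⊙ x) ∨ ¬¬¬z = max(0.00, 0.72) = 0.72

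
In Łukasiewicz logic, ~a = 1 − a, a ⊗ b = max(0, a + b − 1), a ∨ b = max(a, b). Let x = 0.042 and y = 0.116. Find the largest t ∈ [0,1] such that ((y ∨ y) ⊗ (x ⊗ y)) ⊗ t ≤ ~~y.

y ∨ y = max(0.116, 0.116) = 0.116
x ⊗ y = max(0, 0.042 + 0.116 − 1) = max(0, -0.842) = 0.000
(y ∨ y) ⊗ (x ⊗ y) = max(0, 0.116 + 0.000 − 1) = max(0, -0.884) = 0.000
So the left factor is (y ∨ y) ⊗ (x ⊗ y) = 0.000.
~y = 1 − 0.116 = 0.884
~~y = 1 − 0.884 = 0.116
So the right-hand bound is ~~y = 0.116.
The residuum of the Łukasiewicz t-norm gives the supremum: min(1, 1 − 0.000 + 0.116).
1 − 0.000 + 0.116 = 1.116, so t = min(1, 1.116) = 1.000.
Check: 0.000 ⊗ 1.000 = max(0, 0.000) = 0.000 ≤ 0.116.

1.000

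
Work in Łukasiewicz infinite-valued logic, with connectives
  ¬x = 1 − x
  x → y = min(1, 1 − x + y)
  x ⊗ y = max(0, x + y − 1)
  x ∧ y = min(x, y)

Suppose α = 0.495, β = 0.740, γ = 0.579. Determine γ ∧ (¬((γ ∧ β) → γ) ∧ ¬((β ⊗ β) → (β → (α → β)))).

0.000

γ ∧ β = min(0.579, 0.740) = 0.579
(γ ∧ β) → γ = min(1, 1 − 0.579 + 0.579) = min(1, 1.000) = 1.000
¬((γ ∧ β) → γ) = 1 − 1.000 = 0.000
β ⊗ β = max(0, 0.740 + 0.740 − 1) = max(0, 0.480) = 0.480
α → β = min(1, 1 − 0.495 + 0.740) = min(1, 1.245) = 1.000
β → (α → β) = min(1, 1 − 0.740 + 1.000) = min(1, 1.260) = 1.000
(β ⊗ β) → (β → (α → β)) = min(1, 1 − 0.480 + 1.000) = min(1, 1.520) = 1.000
¬((β ⊗ β) → (β → (α → β))) = 1 − 1.000 = 0.000
¬((γ ∧ β) → γ) ∧ ¬((β ⊗ β) → (β → (α → β))) = min(0.000, 0.000) = 0.000
γ ∧ (¬((γ ∧ β) → γ) ∧ ¬((β ⊗ β) → (β → (α → β)))) = min(0.579, 0.000) = 0.000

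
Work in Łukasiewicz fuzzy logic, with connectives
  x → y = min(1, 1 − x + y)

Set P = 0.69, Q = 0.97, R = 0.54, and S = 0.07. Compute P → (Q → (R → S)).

0.87

R → S = min(1, 1 − 0.54 + 0.07) = min(1, 0.53) = 0.53
Q → (R → S) = min(1, 1 − 0.97 + 0.53) = min(1, 0.56) = 0.56
P → (Q → (R → S)) = min(1, 1 − 0.69 + 0.56) = min(1, 0.87) = 0.87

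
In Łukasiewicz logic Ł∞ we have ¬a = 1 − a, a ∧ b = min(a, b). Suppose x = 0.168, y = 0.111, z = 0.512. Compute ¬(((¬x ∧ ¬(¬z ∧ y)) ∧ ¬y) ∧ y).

¬x = 1 − 0.168 = 0.832
¬z = 1 − 0.512 = 0.488
¬z ∧ y = min(0.488, 0.111) = 0.111
¬(¬z ∧ y) = 1 − 0.111 = 0.889
¬x ∧ ¬(¬z ∧ y) = min(0.832, 0.889) = 0.832
¬y = 1 − 0.111 = 0.889
(¬x ∧ ¬(¬z ∧ y)) ∧ ¬y = min(0.832, 0.889) = 0.832
((¬x ∧ ¬(¬z ∧ y)) ∧ ¬y) ∧ y = min(0.832, 0.111) = 0.111
¬(((¬x ∧ ¬(¬z ∧ y)) ∧ ¬y) ∧ y) = 1 − 0.111 = 0.889

0.889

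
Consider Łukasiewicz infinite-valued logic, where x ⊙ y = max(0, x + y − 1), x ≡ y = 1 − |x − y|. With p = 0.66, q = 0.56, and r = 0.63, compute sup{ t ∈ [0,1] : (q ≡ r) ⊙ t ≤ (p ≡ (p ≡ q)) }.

q ≡ r = 1 − |0.56 − 0.63| = 1 − 0.07 = 0.93
So the left factor is q ≡ r = 0.93.
p ≡ q = 1 − |0.66 − 0.56| = 1 − 0.10 = 0.90
p ≡ (p ≡ q) = 1 − |0.66 − 0.90| = 1 − 0.24 = 0.76
So the right-hand bound is p ≡ (p ≡ q) = 0.76.
The residuum of the Łukasiewicz t-norm gives the supremum: min(1, 1 − 0.93 + 0.76).
1 − 0.93 + 0.76 = 0.83, so t = min(1, 0.83) = 0.83.
Check: 0.93 ⊙ 0.83 = max(0, 0.76) = 0.76 ≤ 0.76.

0.83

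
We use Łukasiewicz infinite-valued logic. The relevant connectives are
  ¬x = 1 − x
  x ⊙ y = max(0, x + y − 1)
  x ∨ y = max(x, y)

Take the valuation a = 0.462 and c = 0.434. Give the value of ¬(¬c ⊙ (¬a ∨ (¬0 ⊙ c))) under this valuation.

0.896

¬c = 1 − 0.434 = 0.566
¬a = 1 − 0.462 = 0.538
¬0 = 1 − 0.000 = 1.000
¬0 ⊙ c = max(0, 1.000 + 0.434 − 1) = max(0, 0.434) = 0.434
¬a ∨ (¬0 ⊙ c) = max(0.538, 0.434) = 0.538
¬c ⊙ (¬a ∨ (¬0 ⊙ c)) = max(0, 0.566 + 0.538 − 1) = max(0, 0.104) = 0.104
¬(¬c ⊙ (¬a ∨ (¬0 ⊙ c))) = 1 − 0.104 = 0.896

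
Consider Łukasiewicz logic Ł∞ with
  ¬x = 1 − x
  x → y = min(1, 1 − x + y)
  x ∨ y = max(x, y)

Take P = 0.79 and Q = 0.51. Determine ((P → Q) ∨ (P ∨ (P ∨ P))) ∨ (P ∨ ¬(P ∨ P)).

P → Q = min(1, 1 − 0.79 + 0.51) = min(1, 0.72) = 0.72
P ∨ P = max(0.79, 0.79) = 0.79
P ∨ (P ∨ P) = max(0.79, 0.79) = 0.79
(P → Q) ∨ (P ∨ (P ∨ P)) = max(0.72, 0.79) = 0.79
¬(P ∨ P) = 1 − 0.79 = 0.21
P ∨ ¬(P ∨ P) = max(0.79, 0.21) = 0.79
((P → Q) ∨ (P ∨ (P ∨ P))) ∨ (P ∨ ¬(P ∨ P)) = max(0.79, 0.79) = 0.79

0.79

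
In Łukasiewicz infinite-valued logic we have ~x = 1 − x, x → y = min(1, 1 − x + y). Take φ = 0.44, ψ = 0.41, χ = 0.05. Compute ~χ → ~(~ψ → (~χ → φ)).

~χ = 1 − 0.05 = 0.95
~ψ = 1 − 0.41 = 0.59
~χ → φ = min(1, 1 − 0.95 + 0.44) = min(1, 0.49) = 0.49
~ψ → (~χ → φ) = min(1, 1 − 0.59 + 0.49) = min(1, 0.90) = 0.90
~(~ψ → (~χ → φ)) = 1 − 0.90 = 0.10
~χ → ~(~ψ → (~χ → φ)) = min(1, 1 − 0.95 + 0.10) = min(1, 0.15) = 0.15

0.15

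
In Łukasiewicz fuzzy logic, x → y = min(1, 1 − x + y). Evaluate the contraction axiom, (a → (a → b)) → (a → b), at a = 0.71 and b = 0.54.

0.83

a → b = min(1, 1 − 0.71 + 0.54) = min(1, 0.83) = 0.83
a → (a → b) = min(1, 1 − 0.71 + 0.83) = min(1, 1.12) = 1.00
(a → (a → b)) → (a → b) = min(1, 1 − 1.00 + 0.83) = min(1, 0.83) = 0.83
(The value 0.83 < 1 shows this instance is not satisfied; fails in Ł∞ (the t-norm is not idempotent).)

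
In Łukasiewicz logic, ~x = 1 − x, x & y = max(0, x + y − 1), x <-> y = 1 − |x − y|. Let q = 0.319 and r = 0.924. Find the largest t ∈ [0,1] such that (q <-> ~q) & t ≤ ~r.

~q = 1 − 0.319 = 0.681
q <-> ~q = 1 − |0.319 − 0.681| = 1 − 0.362 = 0.638
So the left factor is q <-> ~q = 0.638.
~r = 1 − 0.924 = 0.076
So the right-hand bound is ~r = 0.076.
The residuum of the Łukasiewicz t-norm gives the supremum: min(1, 1 − 0.638 + 0.076).
1 − 0.638 + 0.076 = 0.438, so t = min(1, 0.438) = 0.438.
Check: 0.638 & 0.438 = max(0, 0.076) = 0.076 ≤ 0.076.

0.438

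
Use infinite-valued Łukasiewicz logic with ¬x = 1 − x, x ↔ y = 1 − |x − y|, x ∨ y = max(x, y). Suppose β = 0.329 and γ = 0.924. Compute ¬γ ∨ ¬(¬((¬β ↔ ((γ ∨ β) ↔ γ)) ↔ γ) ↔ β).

¬γ = 1 − 0.924 = 0.076
¬β = 1 − 0.329 = 0.671
γ ∨ β = max(0.924, 0.329) = 0.924
(γ ∨ β) ↔ γ = 1 − |0.924 − 0.924| = 1 − 0.000 = 1.000
¬β ↔ ((γ ∨ β) ↔ γ) = 1 − |0.671 − 1.000| = 1 − 0.329 = 0.671
(¬β ↔ ((γ ∨ β) ↔ γ)) ↔ γ = 1 − |0.671 − 0.924| = 1 − 0.253 = 0.747
¬((¬β ↔ ((γ ∨ β) ↔ γ)) ↔ γ) = 1 − 0.747 = 0.253
¬((¬β ↔ ((γ ∨ β) ↔ γ)) ↔ γ) ↔ β = 1 − |0.253 − 0.329| = 1 − 0.076 = 0.924
¬(¬((¬β ↔ ((γ ∨ β) ↔ γ)) ↔ γ) ↔ β) = 1 − 0.924 = 0.076
¬γ ∨ ¬(¬((¬β ↔ ((γ ∨ β) ↔ γ)) ↔ γ) ↔ β) = max(0.076, 0.076) = 0.076

0.076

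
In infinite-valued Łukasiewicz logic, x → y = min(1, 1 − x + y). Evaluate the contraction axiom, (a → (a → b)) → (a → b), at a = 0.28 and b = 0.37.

a → b = min(1, 1 − 0.28 + 0.37) = min(1, 1.09) = 1.00
a → (a → b) = min(1, 1 − 0.28 + 1.00) = min(1, 1.72) = 1.00
(a → (a → b)) → (a → b) = min(1, 1 − 1.00 + 1.00) = min(1, 1.00) = 1.00

1.00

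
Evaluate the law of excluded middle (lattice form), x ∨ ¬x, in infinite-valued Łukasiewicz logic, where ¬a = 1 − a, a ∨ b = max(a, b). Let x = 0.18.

¬x = 1 − 0.18 = 0.82
x ∨ ¬x = max(0.18, 0.82) = 0.82
(The value 0.82 < 1 shows this instance is not satisfied; not a Ł∞-tautology — its value is max(a, 1−a).)

0.82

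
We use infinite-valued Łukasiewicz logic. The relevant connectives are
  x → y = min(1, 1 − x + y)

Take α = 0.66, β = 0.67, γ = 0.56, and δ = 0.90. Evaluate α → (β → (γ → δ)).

γ → δ = min(1, 1 − 0.56 + 0.90) = min(1, 1.34) = 1.00
β → (γ → δ) = min(1, 1 − 0.67 + 1.00) = min(1, 1.33) = 1.00
α → (β → (γ → δ)) = min(1, 1 − 0.66 + 1.00) = min(1, 1.34) = 1.00

1.00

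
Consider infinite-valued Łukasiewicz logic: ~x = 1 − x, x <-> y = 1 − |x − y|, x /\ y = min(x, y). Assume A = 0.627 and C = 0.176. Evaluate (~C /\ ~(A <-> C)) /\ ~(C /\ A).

0.451

~C = 1 − 0.176 = 0.824
A <-> C = 1 − |0.627 − 0.176| = 1 − 0.451 = 0.549
~(A <-> C) = 1 − 0.549 = 0.451
~C /\ ~(A <-> C) = min(0.824, 0.451) = 0.451
C /\ A = min(0.176, 0.627) = 0.176
~(C /\ A) = 1 − 0.176 = 0.824
(~C /\ ~(A <-> C)) /\ ~(C /\ A) = min(0.451, 0.824) = 0.451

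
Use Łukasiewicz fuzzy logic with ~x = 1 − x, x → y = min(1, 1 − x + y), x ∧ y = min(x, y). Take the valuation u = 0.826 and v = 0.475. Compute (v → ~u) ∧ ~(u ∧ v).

~u = 1 − 0.826 = 0.174
v → ~u = min(1, 1 − 0.475 + 0.174) = min(1, 0.699) = 0.699
u ∧ v = min(0.826, 0.475) = 0.475
~(u ∧ v) = 1 − 0.475 = 0.525
(v → ~u) ∧ ~(u ∧ v) = min(0.699, 0.525) = 0.525

0.525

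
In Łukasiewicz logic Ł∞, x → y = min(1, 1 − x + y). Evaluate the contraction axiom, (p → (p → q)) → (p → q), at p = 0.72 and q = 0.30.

0.72

p → q = min(1, 1 − 0.72 + 0.30) = min(1, 0.58) = 0.58
p → (p → q) = min(1, 1 − 0.72 + 0.58) = min(1, 0.86) = 0.86
(p → (p → q)) → (p → q) = min(1, 1 − 0.86 + 0.58) = min(1, 0.72) = 0.72
(The value 0.72 < 1 shows this instance is not satisfied; fails in Ł∞ (the t-norm is not idempotent).)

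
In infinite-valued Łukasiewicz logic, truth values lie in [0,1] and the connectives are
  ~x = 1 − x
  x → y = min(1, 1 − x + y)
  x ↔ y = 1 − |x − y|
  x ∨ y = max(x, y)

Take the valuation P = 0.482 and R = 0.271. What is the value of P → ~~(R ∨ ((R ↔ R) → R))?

R ↔ R = 1 − |0.271 − 0.271| = 1 − 0.000 = 1.000
(R ↔ R) → R = min(1, 1 − 1.000 + 0.271) = min(1, 0.271) = 0.271
R ∨ ((R ↔ R) → R) = max(0.271, 0.271) = 0.271
~(R ∨ ((R ↔ R) → R)) = 1 − 0.271 = 0.729
~~(R ∨ ((R ↔ R) → R)) = 1 − 0.729 = 0.271
P → ~~(R ∨ ((R ↔ R) → R)) = min(1, 1 − 0.482 + 0.271) = min(1, 0.789) = 0.789

0.789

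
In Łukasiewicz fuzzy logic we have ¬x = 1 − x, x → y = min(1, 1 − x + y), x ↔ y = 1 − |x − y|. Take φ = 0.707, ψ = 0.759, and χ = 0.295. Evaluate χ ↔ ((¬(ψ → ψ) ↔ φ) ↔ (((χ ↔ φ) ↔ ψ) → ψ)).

0.932

ψ → ψ = min(1, 1 − 0.759 + 0.759) = min(1, 1.000) = 1.000
¬(ψ → ψ) = 1 − 1.000 = 0.000
¬(ψ → ψ) ↔ φ = 1 − |0.000 − 0.707| = 1 − 0.707 = 0.293
χ ↔ φ = 1 − |0.295 − 0.707| = 1 − 0.412 = 0.588
(χ ↔ φ) ↔ ψ = 1 − |0.588 − 0.759| = 1 − 0.171 = 0.829
((χ ↔ φ) ↔ ψ) → ψ = min(1, 1 − 0.829 + 0.759) = min(1, 0.930) = 0.930
(¬(ψ → ψ) ↔ φ) ↔ (((χ ↔ φ) ↔ ψ) → ψ) = 1 − |0.293 − 0.930| = 1 − 0.637 = 0.363
χ ↔ ((¬(ψ → ψ) ↔ φ) ↔ (((χ ↔ φ) ↔ ψ) → ψ)) = 1 − |0.295 − 0.363| = 1 − 0.068 = 0.932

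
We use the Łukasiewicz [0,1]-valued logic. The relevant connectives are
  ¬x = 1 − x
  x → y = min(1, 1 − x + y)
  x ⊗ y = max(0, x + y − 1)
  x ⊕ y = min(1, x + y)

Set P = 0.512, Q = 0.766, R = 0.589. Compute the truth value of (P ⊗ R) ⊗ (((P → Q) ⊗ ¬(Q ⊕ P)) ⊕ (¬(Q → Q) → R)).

P ⊗ R = max(0, 0.512 + 0.589 − 1) = max(0, 0.101) = 0.101
P → Q = min(1, 1 − 0.512 + 0.766) = min(1, 1.254) = 1.000
Q ⊕ P = min(1, 0.766 + 0.512) = min(1, 1.278) = 1.000
¬(Q ⊕ P) = 1 − 1.000 = 0.000
(P → Q) ⊗ ¬(Q ⊕ P) = max(0, 1.000 + 0.000 − 1) = max(0, 0.000) = 0.000
Q → Q = min(1, 1 − 0.766 + 0.766) = min(1, 1.000) = 1.000
¬(Q → Q) = 1 − 1.000 = 0.000
¬(Q → Q) → R = min(1, 1 − 0.000 + 0.589) = min(1, 1.589) = 1.000
((P → Q) ⊗ ¬(Q ⊕ P)) ⊕ (¬(Q → Q) → R) = min(1, 0.000 + 1.000) = min(1, 1.000) = 1.000
(P ⊗ R) ⊗ (((P → Q) ⊗ ¬(Q ⊕ P)) ⊕ (¬(Q → Q) → R)) = max(0, 0.101 + 1.000 − 1) = max(0, 0.101) = 0.101

0.101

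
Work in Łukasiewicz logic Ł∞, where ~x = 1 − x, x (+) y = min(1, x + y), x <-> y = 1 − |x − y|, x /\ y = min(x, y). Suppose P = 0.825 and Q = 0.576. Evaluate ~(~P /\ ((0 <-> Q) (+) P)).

0.825

~P = 1 − 0.825 = 0.175
0 <-> Q = 1 − |0.000 − 0.576| = 1 − 0.576 = 0.424
(0 <-> Q) (+) P = min(1, 0.424 + 0.825) = min(1, 1.249) = 1.000
~P /\ ((0 <-> Q) (+) P) = min(0.175, 1.000) = 0.175
~(~P /\ ((0 <-> Q) (+) P)) = 1 − 0.175 = 0.825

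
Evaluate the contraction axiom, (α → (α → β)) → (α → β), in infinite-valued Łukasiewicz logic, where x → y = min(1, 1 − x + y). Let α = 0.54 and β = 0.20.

α → β = min(1, 1 − 0.54 + 0.20) = min(1, 0.66) = 0.66
α → (α → β) = min(1, 1 − 0.54 + 0.66) = min(1, 1.12) = 1.00
(α → (α → β)) → (α → β) = min(1, 1 − 1.00 + 0.66) = min(1, 0.66) = 0.66
(The value 0.66 < 1 shows this instance is not satisfied; fails in Ł∞ (the t-norm is not idempotent).)

0.66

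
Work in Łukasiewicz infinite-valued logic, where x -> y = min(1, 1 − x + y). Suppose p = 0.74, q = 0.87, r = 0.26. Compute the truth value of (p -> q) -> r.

0.26

p -> q = min(1, 1 − 0.74 + 0.87) = min(1, 1.13) = 1.00
(p -> q) -> r = min(1, 1 − 1.00 + 0.26) = min(1, 0.26) = 0.26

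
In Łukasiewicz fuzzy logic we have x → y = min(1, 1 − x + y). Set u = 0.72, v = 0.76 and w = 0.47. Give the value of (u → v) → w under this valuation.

u → v = min(1, 1 − 0.72 + 0.76) = min(1, 1.04) = 1.00
(u → v) → w = min(1, 1 − 1.00 + 0.47) = min(1, 0.47) = 0.47

0.47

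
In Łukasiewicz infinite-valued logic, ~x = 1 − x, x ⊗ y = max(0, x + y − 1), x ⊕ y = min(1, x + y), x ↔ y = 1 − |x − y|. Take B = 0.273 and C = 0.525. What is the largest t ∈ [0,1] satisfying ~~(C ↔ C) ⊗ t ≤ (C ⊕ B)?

C ↔ C = 1 − |0.525 − 0.525| = 1 − 0.000 = 1.000
~(C ↔ C) = 1 − 1.000 = 0.000
~~(C ↔ C) = 1 − 0.000 = 1.000
So the left factor is ~~(C ↔ C) = 1.000.
C ⊕ B = min(1, 0.525 + 0.273) = min(1, 0.798) = 0.798
So the right-hand bound is C ⊕ B = 0.798.
The residuum of the Łukasiewicz t-norm gives the supremum: min(1, 1 − 1.000 + 0.798).
1 − 1.000 + 0.798 = 0.798, so t = min(1, 0.798) = 0.798.
Check: 1.000 ⊗ 0.798 = max(0, 0.798) = 0.798 ≤ 0.798.

0.798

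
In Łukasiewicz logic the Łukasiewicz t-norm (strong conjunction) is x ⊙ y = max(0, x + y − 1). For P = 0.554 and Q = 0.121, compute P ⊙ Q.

0.000

P ⊙ Q = max(0, 0.554 + 0.121 − 1) = max(0, -0.325) = 0.000
For comparison, the Gödel (minimum) t-norm min(x, y) would give 0.121.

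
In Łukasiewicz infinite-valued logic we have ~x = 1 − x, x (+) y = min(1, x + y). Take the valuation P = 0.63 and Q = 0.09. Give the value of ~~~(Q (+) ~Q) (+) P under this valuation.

~Q = 1 − 0.09 = 0.91
Q (+) ~Q = min(1, 0.09 + 0.91) = min(1, 1.00) = 1.00
~(Q (+) ~Q) = 1 − 1.00 = 0.00
~~(Q (+) ~Q) = 1 − 0.00 = 1.00
~~~(Q (+) ~Q) = 1 − 1.00 = 0.00
~~~(Q (+) ~Q) (+) P = min(1, 0.00 + 0.63) = min(1, 0.63) = 0.63

0.63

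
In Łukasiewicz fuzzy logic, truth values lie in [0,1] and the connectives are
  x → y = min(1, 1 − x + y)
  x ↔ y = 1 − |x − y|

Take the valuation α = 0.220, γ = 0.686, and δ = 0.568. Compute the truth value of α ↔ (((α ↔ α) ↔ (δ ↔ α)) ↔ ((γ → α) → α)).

α ↔ α = 1 − |0.220 − 0.220| = 1 − 0.000 = 1.000
δ ↔ α = 1 − |0.568 − 0.220| = 1 − 0.348 = 0.652
(α ↔ α) ↔ (δ ↔ α) = 1 − |1.000 − 0.652| = 1 − 0.348 = 0.652
γ → α = min(1, 1 − 0.686 + 0.220) = min(1, 0.534) = 0.534
(γ → α) → α = min(1, 1 − 0.534 + 0.220) = min(1, 0.686) = 0.686
((α ↔ α) ↔ (δ ↔ α)) ↔ ((γ → α) → α) = 1 − |0.652 − 0.686| = 1 − 0.034 = 0.966
α ↔ (((α ↔ α) ↔ (δ ↔ α)) ↔ ((γ → α) → α)) = 1 − |0.220 − 0.966| = 1 − 0.746 = 0.254

0.254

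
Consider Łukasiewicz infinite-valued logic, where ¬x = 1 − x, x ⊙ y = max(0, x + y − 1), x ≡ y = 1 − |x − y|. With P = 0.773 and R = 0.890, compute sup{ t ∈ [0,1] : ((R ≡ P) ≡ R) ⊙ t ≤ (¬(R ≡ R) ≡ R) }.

R ≡ P = 1 − |0.890 − 0.773| = 1 − 0.117 = 0.883
(R ≡ P) ≡ R = 1 − |0.883 − 0.890| = 1 − 0.007 = 0.993
So the left factor is (R ≡ P) ≡ R = 0.993.
R ≡ R = 1 − |0.890 − 0.890| = 1 − 0.000 = 1.000
¬(R ≡ R) = 1 − 1.000 = 0.000
¬(R ≡ R) ≡ R = 1 − |0.000 − 0.890| = 1 − 0.890 = 0.110
So the right-hand bound is ¬(R ≡ R) ≡ R = 0.110.
The residuum of the Łukasiewicz t-norm gives the supremum: min(1, 1 − 0.993 + 0.110).
1 − 0.993 + 0.110 = 0.117, so t = min(1, 0.117) = 0.117.
Check: 0.993 ⊙ 0.117 = max(0, 0.110) = 0.110 ≤ 0.110.

0.117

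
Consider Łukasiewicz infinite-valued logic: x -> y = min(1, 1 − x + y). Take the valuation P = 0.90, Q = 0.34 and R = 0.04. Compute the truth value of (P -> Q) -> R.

0.60

P -> Q = min(1, 1 − 0.90 + 0.34) = min(1, 0.44) = 0.44
(P -> Q) -> R = min(1, 1 − 0.44 + 0.04) = min(1, 0.60) = 0.60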